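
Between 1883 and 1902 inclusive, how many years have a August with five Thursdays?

9

August has 31 days; it has five Thursdays when Thursday falls among the first (month-length − 28) days — i.e. when August 1 is one of Thursday/Wednesday/Tuesday.
August 1 by year: 1883:Wed✓ 1884:Fri 1885:Sat 1886:Sun 1887:Mon 1888:Wed✓ 1889:Thu✓ 1890:Fri 1891:Sat 1892:Mon 1893:Tue✓ 1894:Wed✓ 1895:Thu✓ 1896:Sat 1897:Sun 1898:Mon 1899:Tue✓ 1900:Wed✓ 1901:Thu✓ 1902:Fri
Years with five Thursdays: 1883, 1888, 1889, 1893, 1894, 1895, 1899, 1900, 1901 → 9.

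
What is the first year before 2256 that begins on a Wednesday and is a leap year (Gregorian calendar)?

2240

Jan 1 advances by 2 weekdays after a leap year and by 1 after a common year.
2256: Jan 1 is Tuesday (leap).
2255: Monday
2254: Sunday
2253: Saturday
2252: Thursday (leap)
2251: Wednesday
2250: Tuesday
2249: Monday
2248: Saturday (leap)
2247: Friday
2246: Thursday
2245: Wednesday
2244: Monday (leap)
2243: Sunday
2242: Saturday
2241: Friday
2240: Wednesday (leap)
2240 begins on a Wednesday and is a leap year.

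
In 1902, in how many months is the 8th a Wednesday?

Check the 8th of each month of 1902: Jan 8: Wed, Feb 8: Sat, Mar 8: Sat, Apr 8: Tue, May 8: Thu, Jun 8: Sun, Jul 8: Tue, Aug 8: Fri, Sep 8: Mon, Oct 8: Wed, Nov 8: Sat, Dec 8: Mon.
Wednesday occurs in January, October — 2 months.

2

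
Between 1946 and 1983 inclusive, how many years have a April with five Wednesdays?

April has 30 days; it has five Wednesdays when Wednesday falls among the first (month-length − 28) days — i.e. when April 1 is one of Wednesday/Tuesday.
April 1 by year: 1946:Mon 1947:Tue✓ 1948:Thu 1949:Fri 1950:Sat 1951:Sun 1952:Tue✓ 1953:Wed✓ 1954:Thu 1955:Fri 1956:Sun 1957:Mon 1958:Tue✓ 1959:Wed✓ 1960:Fri …(8 more)… 1969:Tue✓ 1970:Wed✓ 1971:Thu 1972:Sat 1973:Sun 1974:Mon 1975:Tue✓ 1976:Thu 1977:Fri 1978:Sat 1979:Sun 1980:Tue✓ 1981:Wed✓ 1982:Thu 1983:Fri
Years with five Wednesdays: 1947, 1952, 1953, 1958, 1959, 1964, 1969, 1970, 1975, 1980, 1981 → 11.

11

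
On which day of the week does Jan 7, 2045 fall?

Saturday

January 1, 2045 is a Sunday.
January 7 is day 7 of the year, i.e. 6 days after Jan 1.
6 mod 7 = 6, so advance 6 weekdays from Sunday: Saturday.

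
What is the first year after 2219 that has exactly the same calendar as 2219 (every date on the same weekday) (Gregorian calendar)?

Two years share a calendar iff Jan 1 falls on the same weekday and both are leap or both are common. 2219: Jan 1 is Friday, common year.
2220: Jan 1 Saturday, leap
2221: Jan 1 Monday, common
2222: Jan 1 Tuesday, common
2223: Jan 1 Wednesday, common
2224: Jan 1 Thursday, leap
2225: Jan 1 Saturday, common
2226: Jan 1 Sunday, common
2227: Jan 1 Monday, common
2228: Jan 1 Tuesday, leap
2229: Jan 1 Thursday, common
2230: Jan 1 Friday, common
2230 matches on both conditions.

2230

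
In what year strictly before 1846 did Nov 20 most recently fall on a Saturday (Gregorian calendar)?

From one year to the next, a fixed date's weekday advances by 1, or by 2 when a Feb 29 lies between the two dates.
1846: November 20 is Friday.
1845: Thursday (−1)
1844: Wednesday (−1)
1843: Monday (−2)
1842: Sunday (−1)
1841: Saturday (−1)
Nov 20 falls on a Saturday in 1841.

1841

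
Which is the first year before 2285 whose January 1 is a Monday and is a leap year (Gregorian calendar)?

2272

Jan 1 advances by 2 weekdays after a leap year and by 1 after a common year.
2285: Jan 1 is Thursday.
2284: Tuesday (leap)
2283: Monday
2282: Sunday
2281: Saturday
2280: Thursday (leap)
2279: Wednesday
2278: Tuesday
2277: Monday
2276: Saturday (leap)
2275: Friday
2274: Thursday
2273: Wednesday
2272: Monday (leap)
2272 begins on a Monday and is a leap year.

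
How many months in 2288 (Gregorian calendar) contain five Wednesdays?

A month of length L has five Wednesdays iff its first Wednesday is on day ≤ L−28 (so day 1–3 in a 31-day month, 1–2 in a 30-day month, day 1 in a leap February).
Checking each month of 2288: Jan starts Sun (31d); Feb starts Wed (29d) ✓; Mar starts Thu (31d); Apr starts Sun (30d); May starts Tue (31d) ✓; Jun starts Fri (30d); Jul starts Sun (31d); Aug starts Wed (31d) ✓; Sep starts Sat (30d); Oct starts Mon (31d) ✓; Nov starts Thu (30d); Dec starts Sat (31d).
Five-Wednesday months: February, May, August, October → 4.

4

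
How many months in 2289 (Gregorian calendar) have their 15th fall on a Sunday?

2

Check the 15th of each month of 2289: Jan 15: Tue, Feb 15: Fri, Mar 15: Fri, Apr 15: Mon, May 15: Wed, Jun 15: Sat, Jul 15: Mon, Aug 15: Thu, Sep 15: Sun, Oct 15: Tue, Nov 15: Fri, Dec 15: Sun.
Sunday occurs in September, December — 2 months.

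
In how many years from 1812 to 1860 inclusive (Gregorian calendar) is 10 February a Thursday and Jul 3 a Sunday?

6

Check each year's weekday for 10 February and Jul 3:
  1812: Mon/Fri  1813: Wed/Sat  1814: Thu/Sun ✓  1815: Fri/Mon  1816: Sat/Wed  1817: Mon/Thu  1818: Tue/Fri  1819: Wed/Sat  1820: Thu/Mon  1821: Sat/Tue  1822: Sun/Wed  1823: Mon/Thu  1824: Tue/Sat  1825: Thu/Sun ✓  …(21 more)…  1847: Wed/Sat  1848: Thu/Mon  1849: Sat/Tue  1850: Sun/Wed  1851: Mon/Thu  1852: Tue/Sat  1853: Thu/Sun ✓  1854: Fri/Mon  1855: Sat/Tue  1856: Sun/Thu  1857: Tue/Fri  1858: Wed/Sat  1859: Thu/Sun ✓  1860: Fri/Tue
Both conditions hold in: 1814, 1825, 1831, 1842, 1853, 1859 — 6.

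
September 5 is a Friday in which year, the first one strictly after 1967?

1969

From one year to the next, a fixed date's weekday advances by 1, or by 2 when a Feb 29 lies between the two dates.
1967: September 5 is Tuesday.
1968: Thursday (+2)
1969: Friday (+1)
September 5 falls on a Friday in 1969.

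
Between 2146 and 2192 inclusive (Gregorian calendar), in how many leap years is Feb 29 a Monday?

Leap years in 2146–2192: 12 of them.
Feb 29 weekday advances by 5 (mod 7) from one leap year to the next four years later (or differs when a century non-leap intervenes).
Leap-day weekdays: 2148:Thu 2152:Tue 2156:Sun 2160:Fri 2164:Wed 2168:Mon✓ 2172:Sat 2176:Thu 2180:Tue 2184:Sun 2188:Fri 2192:Wed
Monday: 2168 → 1.

1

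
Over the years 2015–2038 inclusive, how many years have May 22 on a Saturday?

4

Track May 22's weekday year by year (advancing +1, or +2 across a Feb 29):
  2015: Fri  2016: Sun (+2)  2017: Mon (+1)  2018: Tue (+1)  2019: Wed (+1)
  2020: Fri (+2)  2021: Sat (+1) ✓  2022: Sun (+1)  2023: Mon (+1)  2024: Wed (+2)
  2025: Thu (+1)  2026: Fri (+1)  2027: Sat (+1) ✓  2028: Mon (+2)  2029: Tue (+1)
  2030: Wed (+1)  2031: Thu (+1)  2032: Sat (+2) ✓  2033: Sun (+1)  2034: Mon (+1)
  2035: Tue (+1)  2036: Thu (+2)  2037: Fri (+1)  2038: Sat (+1) ✓
Saturday years: 2021, 2027, 2032, 2038 — 4 in total.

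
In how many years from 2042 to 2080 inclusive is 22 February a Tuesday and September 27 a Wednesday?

1

Check each year's weekday for 22 February and September 27:
  2042: Sat/Sat  2043: Sun/Sun  2044: Mon/Tue  2045: Wed/Wed  2046: Thu/Thu  2047: Fri/Fri  2048: Sat/Sun  2049: Mon/Mon  2050: Tue/Tue  2051: Wed/Wed  2052: Thu/Fri  2053: Sat/Sat  2054: Sun/Sun  2055: Mon/Mon  …(11 more)…  2067: Tue/Tue  2068: Wed/Thu  2069: Fri/Fri  2070: Sat/Sat  2071: Sun/Sun  2072: Mon/Tue  2073: Wed/Wed  2074: Thu/Thu  2075: Fri/Fri  2076: Sat/Sun  2077: Mon/Mon  2078: Tue/Tue  2079: Wed/Wed  2080: Thu/Fri
Both conditions hold in: 2056 — 1.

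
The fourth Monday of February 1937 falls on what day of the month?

February 1, 1937 is a Monday, so the first Monday is the 1st.
The fourth Monday is 1 + 21 = 22.

22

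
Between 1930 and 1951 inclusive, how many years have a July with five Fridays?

9

July has 31 days; it has five Fridays when Friday falls among the first (month-length − 28) days — i.e. when July 1 is one of Friday/Thursday/Wednesday.
July 1 by year: 1930:Tue 1931:Wed✓ 1932:Fri✓ 1933:Sat 1934:Sun 1935:Mon 1936:Wed✓ 1937:Thu✓ 1938:Fri✓ 1939:Sat 1940:Mon 1941:Tue 1942:Wed✓ 1943:Thu✓ 1944:Sat 1945:Sun 1946:Mon 1947:Tue 1948:Thu✓ 1949:Fri✓ 1950:Sat 1951:Sun
Years with five Fridays: 1931, 1932, 1936, 1937, 1938, 1942, 1943, 1948, 1949 → 9.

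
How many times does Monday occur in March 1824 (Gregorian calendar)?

5

March 1824 has 31 days and begins on Monday.
The first Monday is March 1.
Mondays fall on 1, 8, 15, 22, 29 — that's 5.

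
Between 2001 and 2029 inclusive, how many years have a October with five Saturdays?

October has 31 days; it has five Saturdays when Saturday falls among the first (month-length − 28) days — i.e. when October 1 is one of Saturday/Friday/Thursday.
October 1 by year: 2001:Mon 2002:Tue 2003:Wed 2004:Fri✓ 2005:Sat✓ 2006:Sun 2007:Mon 2008:Wed 2009:Thu✓ 2010:Fri✓ 2011:Sat✓ 2012:Mon 2013:Tue 2014:Wed 2015:Thu✓ 2016:Sat✓ 2017:Sun 2018:Mon 2019:Tue 2020:Thu✓ 2021:Fri✓ 2022:Sat✓ 2023:Sun 2024:Tue 2025:Wed 2026:Thu✓ 2027:Fri✓ 2028:Sun 2029:Mon
Years with five Saturdays: 2004, 2005, 2009, 2010, 2011, 2015, 2016, 2020, 2021, 2022, 2026, 2027 → 12.

12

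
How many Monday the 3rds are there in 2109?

1

Check the 3rd of each month of 2109: Jan 3: Thu, Feb 3: Sun, Mar 3: Sun, Apr 3: Wed, May 3: Fri, Jun 3: Mon, Jul 3: Wed, Aug 3: Sat, Sep 3: Tue, Oct 3: Thu, Nov 3: Sun, Dec 3: Tue.
Monday occurs in June — 1 month.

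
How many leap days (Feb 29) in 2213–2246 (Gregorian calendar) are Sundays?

Leap years in 2213–2246: 8 of them.
Feb 29 weekday advances by 5 (mod 7) from one leap year to the next four years later (or differs when a century non-leap intervenes).
Leap-day weekdays: 2216:Thu 2220:Tue 2224:Sun✓ 2228:Fri 2232:Wed 2236:Mon 2240:Sat 2244:Thu
Sunday: 2224 → 1.

1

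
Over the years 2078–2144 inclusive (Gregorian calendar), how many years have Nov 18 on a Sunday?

10

Track Nov 18's weekday year by year (advancing +1, or +2 across a Feb 29):
  2078: Fri  2079: Sat (+1)  2080: Mon (+2)  2081: Tue (+1)  2082: Wed (+1)
  2083: Thu (+1)  2084: Sat (+2)  2085: Sun (+1) ✓  2086: Mon (+1)  2087: Tue (+1)
  2088: Thu (+2)  2089: Fri (+1)  2090: Sat (+1)  2091: Sun (+1) ✓  … (39 more years) …
  2131: Sun (+1) ✓  2132: Tue (+2)  2133: Wed (+1)  2134: Thu (+1)  2135: Fri (+1)
  2136: Sun (+2) ✓  2137: Mon (+1)  2138: Tue (+1)  2139: Wed (+1)  2140: Fri (+2)
  2141: Sat (+1)  2142: Sun (+1) ✓  2143: Mon (+1)  2144: Wed (+2)
Sunday years: 2085, 2091, 2096, 2103, 2108, 2114, 2125, 2131, 2136, 2142 — 10 in total.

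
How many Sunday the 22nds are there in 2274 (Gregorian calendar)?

3

Check the 22nd of each month of 2274: Jan 22: Thu, Feb 22: Sun, Mar 22: Sun, Apr 22: Wed, May 22: Fri, Jun 22: Mon, Jul 22: Wed, Aug 22: Sat, Sep 22: Tue, Oct 22: Thu, Nov 22: Sun, Dec 22: Tue.
Sunday occurs in February, March, November — 3 months.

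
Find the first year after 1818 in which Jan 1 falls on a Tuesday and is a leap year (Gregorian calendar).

1828

Jan 1 advances by 2 weekdays after a leap year and by 1 after a common year.
1818: Jan 1 is Thursday.
1819: Friday
1820: Saturday (leap)
1821: Monday
1822: Tuesday
1823: Wednesday
1824: Thursday (leap)
1825: Saturday
1826: Sunday
1827: Monday
1828: Tuesday (leap)
1828 begins on a Tuesday and is a leap year.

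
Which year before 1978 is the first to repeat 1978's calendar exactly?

1967

Two years share a calendar iff Jan 1 falls on the same weekday and both are leap or both are common. 1978: Jan 1 is Sunday, common year.
1977: Jan 1 Saturday, common
1976: Jan 1 Thursday, leap
1975: Jan 1 Wednesday, common
1974: Jan 1 Tuesday, common
1973: Jan 1 Monday, common
1972: Jan 1 Saturday, leap
1971: Jan 1 Friday, common
1970: Jan 1 Thursday, common
1969: Jan 1 Wednesday, common
1968: Jan 1 Monday, leap
1967: Jan 1 Sunday, common
1967 matches on both conditions.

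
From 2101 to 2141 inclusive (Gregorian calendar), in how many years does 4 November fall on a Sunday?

Track 4 November's weekday year by year (advancing +1, or +2 across a Feb 29):
  2101: Fri  2102: Sat (+1)  2103: Sun (+1) ✓  2104: Tue (+2)  2105: Wed (+1)
  2106: Thu (+1)  2107: Fri (+1)  2108: Sun (+2) ✓  2109: Mon (+1)  2110: Tue (+1)
  2111: Wed (+1)  2112: Fri (+2)  2113: Sat (+1)  2114: Sun (+1) ✓  … (13 more years) …
  2128: Thu (+2)  2129: Fri (+1)  2130: Sat (+1)  2131: Sun (+1) ✓  2132: Tue (+2)
  2133: Wed (+1)  2134: Thu (+1)  2135: Fri (+1)  2136: Sun (+2) ✓  2137: Mon (+1)
  2138: Tue (+1)  2139: Wed (+1)  2140: Fri (+2)  2141: Sat (+1)
Sunday years: 2103, 2108, 2114, 2125, 2131, 2136 — 6 in total.

6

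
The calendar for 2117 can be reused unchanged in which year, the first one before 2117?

Two years share a calendar iff Jan 1 falls on the same weekday and both are leap or both are common. 2117: Jan 1 is Friday, common year.
2116: Jan 1 Wednesday, leap
2115: Jan 1 Tuesday, common
2114: Jan 1 Monday, common
2113: Jan 1 Sunday, common
2112: Jan 1 Friday, leap
2111: Jan 1 Thursday, common
2110: Jan 1 Wednesday, common
2109: Jan 1 Tuesday, common
2108: Jan 1 Sunday, leap
2107: Jan 1 Saturday, common
2106: Jan 1 Friday, common
2106 matches on both conditions.

2106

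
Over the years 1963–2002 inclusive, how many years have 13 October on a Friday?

6

Track 13 October's weekday year by year (advancing +1, or +2 across a Feb 29):
  1963: Sun  1964: Tue (+2)  1965: Wed (+1)  1966: Thu (+1)  1967: Fri (+1) ✓
  1968: Sun (+2)  1969: Mon (+1)  1970: Tue (+1)  1971: Wed (+1)  1972: Fri (+2) ✓
  1973: Sat (+1)  1974: Sun (+1)  1975: Mon (+1)  1976: Wed (+2)  … (12 more years) …
  1989: Fri (+1) ✓  1990: Sat (+1)  1991: Sun (+1)  1992: Tue (+2)  1993: Wed (+1)
  1994: Thu (+1)  1995: Fri (+1) ✓  1996: Sun (+2)  1997: Mon (+1)  1998: Tue (+1)
  1999: Wed (+1)  2000: Fri (+2) ✓  2001: Sat (+1)  2002: Sun (+1)
Friday years: 1967, 1972, 1978, 1989, 1995, 2000 — 6 in total.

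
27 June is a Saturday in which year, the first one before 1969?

1964

From one year to the next, a fixed date's weekday advances by 1, or by 2 when a Feb 29 lies between the two dates.
1969: June 27 is Friday.
1968: Thursday (−1)
1967: Tuesday (−2)
1966: Monday (−1)
1965: Sunday (−1)
1964: Saturday (−1)
27 June falls on a Saturday in 1964.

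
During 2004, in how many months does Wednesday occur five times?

4

A month of length L has five Wednesdays iff its first Wednesday is on day ≤ L−28 (so day 1–3 in a 31-day month, 1–2 in a 30-day month, day 1 in a leap February).
Checking each month of 2004: Jan starts Thu (31d); Feb starts Sun (29d); Mar starts Mon (31d) ✓; Apr starts Thu (30d); May starts Sat (31d); Jun starts Tue (30d) ✓; Jul starts Thu (31d); Aug starts Sun (31d); Sep starts Wed (30d) ✓; Oct starts Fri (31d); Nov starts Mon (30d); Dec starts Wed (31d) ✓.
Five-Wednesday months: March, June, September, December → 4.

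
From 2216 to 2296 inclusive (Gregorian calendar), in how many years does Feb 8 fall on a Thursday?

12

Track Feb 8's weekday year by year (advancing +1, or +2 across a Feb 29):
  2216: Thu ✓  2217: Sat (+2)  2218: Sun (+1)  2219: Mon (+1)  2220: Tue (+1)
  2221: Thu (+2) ✓  2222: Fri (+1)  2223: Sat (+1)  2224: Sun (+1)  2225: Tue (+2)
  2226: Wed (+1)  2227: Thu (+1) ✓  2228: Fri (+1)  2229: Sun (+2)  … (53 more years) …
  2283: Thu (+1) ✓  2284: Fri (+1)  2285: Sun (+2)  2286: Mon (+1)  2287: Tue (+1)
  2288: Wed (+1)  2289: Fri (+2)  2290: Sat (+1)  2291: Sun (+1)  2292: Mon (+1)
  2293: Wed (+2)  2294: Thu (+1) ✓  2295: Fri (+1)  2296: Sat (+1)
Thursday years: 2216, 2221, 2227, 2238, 2244, 2249, 2255, 2266, 2272, 2277, 2283, 2294 — 12 in total.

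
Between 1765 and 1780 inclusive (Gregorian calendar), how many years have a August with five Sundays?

7

August has 31 days; it has five Sundays when Sunday falls among the first (month-length − 28) days — i.e. when August 1 is one of Sunday/Saturday/Friday.
August 1 by year: 1765:Thu 1766:Fri✓ 1767:Sat✓ 1768:Mon 1769:Tue 1770:Wed 1771:Thu 1772:Sat✓ 1773:Sun✓ 1774:Mon 1775:Tue 1776:Thu 1777:Fri✓ 1778:Sat✓ 1779:Sun✓ 1780:Tue
Years with five Sundays: 1766, 1767, 1772, 1773, 1777, 1778, 1779 → 7.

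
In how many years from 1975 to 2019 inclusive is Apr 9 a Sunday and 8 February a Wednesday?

5

Check each year's weekday for Apr 9 and 8 February:
  1975: Wed/Sat  1976: Fri/Sun  1977: Sat/Tue  1978: Sun/Wed ✓  1979: Mon/Thu  1980: Wed/Fri  1981: Thu/Sun  1982: Fri/Mon  1983: Sat/Tue  1984: Mon/Wed  1985: Tue/Fri  1986: Wed/Sat  1987: Thu/Sun  1988: Sat/Mon  …(17 more)…  2006: Sun/Wed ✓  2007: Mon/Thu  2008: Wed/Fri  2009: Thu/Sun  2010: Fri/Mon  2011: Sat/Tue  2012: Mon/Wed  2013: Tue/Fri  2014: Wed/Sat  2015: Thu/Sun  2016: Sat/Mon  2017: Sun/Wed ✓  2018: Mon/Thu  2019: Tue/Fri
Both conditions hold in: 1978, 1989, 1995, 2006, 2017 — 5.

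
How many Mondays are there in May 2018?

May 2018 has 31 days and begins on Tuesday.
The first Monday is May 7.
Mondays fall on 7, 14, 21, 28 — that's 4.

4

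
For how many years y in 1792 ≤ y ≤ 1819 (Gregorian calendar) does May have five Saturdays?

May has 31 days; it has five Saturdays when Saturday falls among the first (month-length − 28) days — i.e. when May 1 is one of Saturday/Friday/Thursday.
May 1 by year: 1792:Tue 1793:Wed 1794:Thu✓ 1795:Fri✓ 1796:Sun 1797:Mon 1798:Tue 1799:Wed 1800:Thu✓ 1801:Fri✓ 1802:Sat✓ 1803:Sun 1804:Tue 1805:Wed 1806:Thu✓ 1807:Fri✓ 1808:Sun 1809:Mon 1810:Tue 1811:Wed 1812:Fri✓ 1813:Sat✓ 1814:Sun 1815:Mon 1816:Wed 1817:Thu✓ 1818:Fri✓ 1819:Sat✓
Years with five Saturdays: 1794, 1795, 1800, 1801, 1802, 1806, 1807, 1812, 1813, 1817, 1818, 1819 → 12.

12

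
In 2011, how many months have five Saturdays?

5

A month of length L has five Saturdays iff its first Saturday is on day ≤ L−28 (so day 1–3 in a 31-day month, 1–2 in a 30-day month, day 1 in a leap February).
Checking each month of 2011: Jan starts Sat (31d) ✓; Feb starts Tue (28d); Mar starts Tue (31d); Apr starts Fri (30d) ✓; May starts Sun (31d); Jun starts Wed (30d); Jul starts Fri (31d) ✓; Aug starts Mon (31d); Sep starts Thu (30d); Oct starts Sat (31d) ✓; Nov starts Tue (30d); Dec starts Thu (31d) ✓.
Five-Saturday months: January, April, July, October, December → 5.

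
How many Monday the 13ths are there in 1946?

1

Check the 13th of each month of 1946: Jan 13: Sun, Feb 13: Wed, Mar 13: Wed, Apr 13: Sat, May 13: Mon, Jun 13: Thu, Jul 13: Sat, Aug 13: Tue, Sep 13: Fri, Oct 13: Sun, Nov 13: Wed, Dec 13: Fri.
Monday occurs in May — 1 month.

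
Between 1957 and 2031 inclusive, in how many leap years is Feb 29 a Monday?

Leap years in 1957–2031: 18 of them.
Feb 29 weekday advances by 5 (mod 7) from one leap year to the next four years later (or differs when a century non-leap intervenes).
Leap-day weekdays: 1960:Mon✓ 1964:Sat 1968:Thu 1972:Tue 1976:Sun 1980:Fri 1984:Wed 1988:Mon✓ 1992:Sat 1996:Thu 2000:Tue 2004:Sun 2008:Fri 2012:Wed 2016:Mon✓ 2020:Sat 2024:Thu 2028:Tue
Monday: 1960, 1988, 2016 → 3.

3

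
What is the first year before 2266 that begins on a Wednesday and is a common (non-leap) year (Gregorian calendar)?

2262

Jan 1 advances by 2 weekdays after a leap year and by 1 after a common year.
2266: Jan 1 is Monday.
2265: Sunday
2264: Friday (leap)
2263: Thursday
2262: Wednesday
2262 begins on a Wednesday and is a common year.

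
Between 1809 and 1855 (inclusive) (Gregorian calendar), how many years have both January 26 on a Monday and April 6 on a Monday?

Check each year's weekday for January 26 and April 6:
  1809: Thu/Thu  1810: Fri/Fri  1811: Sat/Sat  1812: Sun/Mon  1813: Tue/Tue  1814: Wed/Wed  1815: Thu/Thu  1816: Fri/Sat  1817: Sun/Sun  1818: Mon/Mon ✓  1819: Tue/Tue  1820: Wed/Thu  1821: Fri/Fri  1822: Sat/Sat  …(19 more)…  1842: Wed/Wed  1843: Thu/Thu  1844: Fri/Sat  1845: Sun/Sun  1846: Mon/Mon ✓  1847: Tue/Tue  1848: Wed/Thu  1849: Fri/Fri  1850: Sat/Sat  1851: Sun/Sun  1852: Mon/Tue  1853: Wed/Wed  1854: Thu/Thu  1855: Fri/Fri
Both conditions hold in: 1818, 1829, 1835, 1846 — 4.

4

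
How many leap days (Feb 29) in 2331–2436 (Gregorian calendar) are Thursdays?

4

Leap years in 2331–2436: 27 of them.
Feb 29 weekday advances by 5 (mod 7) from one leap year to the next four years later (or differs when a century non-leap intervenes).
Leap-day weekdays: 2332:Mon 2336:Sat 2340:Thu✓ 2344:Tue 2348:Sun 2352:Fri 2356:Wed 2360:Mon 2364:Sat 2368:Thu✓ 2372:Tue 2376:Sun 2380:Fri 2384:Wed 2388:Mon 2392:Sat 2396:Thu✓ 2400:Tue 2404:Sun 2408:Fri 2412:Wed 2416:Mon 2420:Sat 2424:Thu✓ 2428:Tue 2432:Sun 2436:Fri
Thursday: 2340, 2368, 2396, 2424 → 4.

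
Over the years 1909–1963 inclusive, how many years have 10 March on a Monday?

8

Track 10 March's weekday year by year (advancing +1, or +2 across a Feb 29):
  1909: Wed  1910: Thu (+1)  1911: Fri (+1)  1912: Sun (+2)  1913: Mon (+1) ✓
  1914: Tue (+1)  1915: Wed (+1)  1916: Fri (+2)  1917: Sat (+1)  1918: Sun (+1)
  1919: Mon (+1) ✓  1920: Wed (+2)  1921: Thu (+1)  1922: Fri (+1)  … (27 more years) …
  1950: Fri (+1)  1951: Sat (+1)  1952: Mon (+2) ✓  1953: Tue (+1)  1954: Wed (+1)
  1955: Thu (+1)  1956: Sat (+2)  1957: Sun (+1)  1958: Mon (+1) ✓  1959: Tue (+1)
  1960: Thu (+2)  1961: Fri (+1)  1962: Sat (+1)  1963: Sun (+1)
Monday years: 1913, 1919, 1924, 1930, 1941, 1947, 1952, 1958 — 8 in total.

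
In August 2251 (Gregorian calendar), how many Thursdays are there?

August 2251 has 31 days and begins on Friday.
The first Thursday is August 7.
Thursdays fall on 7, 14, 21, 28 — that's 4.

4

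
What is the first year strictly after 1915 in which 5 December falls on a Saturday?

1925

From one year to the next, a fixed date's weekday advances by 1, or by 2 when a Feb 29 lies between the two dates.
1915: December 5 is Sunday.
1916: Tuesday (+2)
1917: Wednesday (+1)
1918: Thursday (+1)
1919: Friday (+1)
1920: Sunday (+2)
1921: Monday (+1)
1922: Tuesday (+1)
1923: Wednesday (+1)
1924: Friday (+2)
1925: Saturday (+1)
5 December falls on a Saturday in 1925.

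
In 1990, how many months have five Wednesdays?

A month of length L has five Wednesdays iff its first Wednesday is on day ≤ L−28 (so day 1–3 in a 31-day month, 1–2 in a 30-day month, day 1 in a leap February).
Checking each month of 1990: Jan starts Mon (31d) ✓; Feb starts Thu (28d); Mar starts Thu (31d); Apr starts Sun (30d); May starts Tue (31d) ✓; Jun starts Fri (30d); Jul starts Sun (31d); Aug starts Wed (31d) ✓; Sep starts Sat (30d); Oct starts Mon (31d) ✓; Nov starts Thu (30d); Dec starts Sat (31d).
Five-Wednesday months: January, May, August, October → 4.

4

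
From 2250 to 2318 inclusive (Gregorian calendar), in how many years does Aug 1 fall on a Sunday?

Track Aug 1's weekday year by year (advancing +1, or +2 across a Feb 29):
  2250: Thu  2251: Fri (+1)  2252: Sun (+2) ✓  2253: Mon (+1)  2254: Tue (+1)
  2255: Wed (+1)  2256: Fri (+2)  2257: Sat (+1)  2258: Sun (+1) ✓  2259: Mon (+1)
  2260: Wed (+2)  2261: Thu (+1)  2262: Fri (+1)  2263: Sat (+1)  … (41 more years) …
  2305: Tue (+1)  2306: Wed (+1)  2307: Thu (+1)  2308: Sat (+2)  2309: Sun (+1) ✓
  2310: Mon (+1)  2311: Tue (+1)  2312: Thu (+2)  2313: Fri (+1)  2314: Sat (+1)
  2315: Sun (+1) ✓  2316: Tue (+2)  2317: Wed (+1)  2318: Thu (+1)
Sunday years: 2252, 2258, 2269, 2275, 2280, 2286, 2297, 2309, 2315 — 9 in total.

9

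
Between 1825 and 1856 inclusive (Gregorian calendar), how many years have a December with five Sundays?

December has 31 days; it has five Sundays when Sunday falls among the first (month-length − 28) days — i.e. when December 1 is one of Sunday/Saturday/Friday.
December 1 by year: 1825:Thu 1826:Fri✓ 1827:Sat✓ 1828:Mon 1829:Tue 1830:Wed 1831:Thu 1832:Sat✓ 1833:Sun✓ 1834:Mon 1835:Tue 1836:Thu 1837:Fri✓ 1838:Sat✓ 1839:Sun✓ 1840:Tue 1841:Wed 1842:Thu 1843:Fri✓ 1844:Sun✓ 1845:Mon 1846:Tue 1847:Wed 1848:Fri✓ 1849:Sat✓ 1850:Sun✓ 1851:Mon 1852:Wed 1853:Thu 1854:Fri✓ 1855:Sat✓ 1856:Mon
Years with five Sundays: 1826, 1827, 1832, 1833, 1837, 1838, 1839, 1843, 1844, 1848, 1849, 1850, 1854, 1855 → 14.

14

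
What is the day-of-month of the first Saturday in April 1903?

April 1, 1903 is a Wednesday, so the first Saturday is the 4th.
The first Saturday is 4 + 0 = 4.

4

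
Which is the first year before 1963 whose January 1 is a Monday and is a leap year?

Jan 1 advances by 2 weekdays after a leap year and by 1 after a common year.
1963: Jan 1 is Tuesday.
1962: Monday
1961: Sunday
1960: Friday (leap)
1959: Thursday
1958: Wednesday
1957: Tuesday
1956: Sunday (leap)
1955: Saturday
1954: Friday
1953: Thursday
1952: Tuesday (leap)
1951: Monday
1950: Sunday
1949: Saturday
1948: Thursday (leap)
1947: Wednesday
1946: Tuesday
1945: Monday
1944: Saturday (leap)
1943: Friday
1942: Thursday
1941: Wednesday
1940: Monday (leap)
1940 begins on a Monday and is a leap year.

1940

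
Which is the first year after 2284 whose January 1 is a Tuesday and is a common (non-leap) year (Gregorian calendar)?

2289

Jan 1 advances by 2 weekdays after a leap year and by 1 after a common year.
2284: Jan 1 is Tuesday (leap).
2285: Thursday
2286: Friday
2287: Saturday
2288: Sunday (leap)
2289: Tuesday
2289 begins on a Tuesday and is a common year.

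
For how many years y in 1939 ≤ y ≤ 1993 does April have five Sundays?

16

April has 30 days; it has five Sundays when Sunday falls among the first (month-length − 28) days — i.e. when April 1 is one of Sunday/Saturday.
April 1 by year: 1939:Sat✓ 1940:Mon 1941:Tue 1942:Wed 1943:Thu 1944:Sat✓ 1945:Sun✓ 1946:Mon 1947:Tue 1948:Thu 1949:Fri 1950:Sat✓ 1951:Sun✓ 1952:Tue 1953:Wed …(25 more)… 1979:Sun✓ 1980:Tue 1981:Wed 1982:Thu 1983:Fri 1984:Sun✓ 1985:Mon 1986:Tue 1987:Wed 1988:Fri 1989:Sat✓ 1990:Sun✓ 1991:Mon 1992:Wed 1993:Thu
Years with five Sundays: 1939, 1944, 1945, 1950, 1951, 1956, 1961, 1962, 1967, 1972, 1973, 1978, 1979, 1984, 1989, 1990 → 16.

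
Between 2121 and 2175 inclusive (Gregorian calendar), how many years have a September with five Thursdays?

September has 30 days; it has five Thursdays when Thursday falls among the first (month-length − 28) days — i.e. when September 1 is one of Thursday/Wednesday.
September 1 by year: 2121:Mon 2122:Tue 2123:Wed✓ 2124:Fri 2125:Sat 2126:Sun 2127:Mon 2128:Wed✓ 2129:Thu✓ 2130:Fri 2131:Sat 2132:Mon 2133:Tue 2134:Wed✓ 2135:Thu✓ …(25 more)… 2161:Tue 2162:Wed✓ 2163:Thu✓ 2164:Sat 2165:Sun 2166:Mon 2167:Tue 2168:Thu✓ 2169:Fri 2170:Sat 2171:Sun 2172:Tue 2173:Wed✓ 2174:Thu✓ 2175:Fri
Years with five Thursdays: 2123, 2128, 2129, 2134, 2135, 2140, 2145, 2146, 2151, 2156, 2157, 2162, 2163, 2168, 2173, 2174 → 16.

16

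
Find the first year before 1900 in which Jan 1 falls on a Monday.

Jan 1 advances by 2 weekdays after a leap year and by 1 after a common year.
1900: Jan 1 is Monday.
1899: Sunday
1898: Saturday
1897: Friday
1896: Wednesday (leap)
1895: Tuesday
1894: Monday
1894 begins on a Monday

1894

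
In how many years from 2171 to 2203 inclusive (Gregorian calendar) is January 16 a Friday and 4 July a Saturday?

4

Check each year's weekday for January 16 and 4 July:
  2171: Wed/Thu  2172: Thu/Sat  2173: Sat/Sun  2174: Sun/Mon  2175: Mon/Tue  2176: Tue/Thu  2177: Thu/Fri  2178: Fri/Sat ✓  2179: Sat/Sun  2180: Sun/Tue  2181: Tue/Wed  2182: Wed/Thu  2183: Thu/Fri  2184: Fri/Sun  …(5 more)…  2190: Sat/Sun  2191: Sun/Mon  2192: Mon/Wed  2193: Wed/Thu  2194: Thu/Fri  2195: Fri/Sat ✓  2196: Sat/Mon  2197: Mon/Tue  2198: Tue/Wed  2199: Wed/Thu  2200: Thu/Fri  2201: Fri/Sat ✓  2202: Sat/Sun  2203: Sun/Mon
Both conditions hold in: 2178, 2189, 2195, 2201 — 4.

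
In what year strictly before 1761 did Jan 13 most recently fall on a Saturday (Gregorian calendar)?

1759

From one year to the next, a fixed date's weekday advances by 1, or by 2 when a Feb 29 lies between the two dates.
1761: January 13 is Tuesday.
1760: Sunday (−2)
1759: Saturday (−1)
Jan 13 falls on a Saturday in 1759.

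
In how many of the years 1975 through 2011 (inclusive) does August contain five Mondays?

17

August has 31 days; it has five Mondays when Monday falls among the first (month-length − 28) days — i.e. when August 1 is one of Monday/Sunday/Saturday.
August 1 by year: 1975:Fri 1976:Sun✓ 1977:Mon✓ 1978:Tue 1979:Wed 1980:Fri 1981:Sat✓ 1982:Sun✓ 1983:Mon✓ 1984:Wed 1985:Thu 1986:Fri 1987:Sat✓ 1988:Mon✓ 1989:Tue …(7 more)… 1997:Fri 1998:Sat✓ 1999:Sun✓ 2000:Tue 2001:Wed 2002:Thu 2003:Fri 2004:Sun✓ 2005:Mon✓ 2006:Tue 2007:Wed 2008:Fri 2009:Sat✓ 2010:Sun✓ 2011:Mon✓
Years with five Mondays: 1976, 1977, 1981, 1982, 1983, 1987, 1988, 1992, 1993, 1994, 1998, 1999, 2004, 2005, 2009, 2010, 2011 → 17.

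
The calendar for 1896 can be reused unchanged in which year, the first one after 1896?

Two years share a calendar iff Jan 1 falls on the same weekday and both are leap or both are common. 1896: Jan 1 is Wednesday, leap year.
1897: Jan 1 Friday, common
1898: Jan 1 Saturday, common
1899: Jan 1 Sunday, common
1900: Jan 1 Monday, common
1901: Jan 1 Tuesday, common
1902: Jan 1 Wednesday, common
1903: Jan 1 Thursday, common
1904: Jan 1 Friday, leap
1905: Jan 1 Sunday, common
1906: Jan 1 Monday, common
1907: Jan 1 Tuesday, common
1908: Jan 1 Wednesday, leap
1908 matches on both conditions.

1908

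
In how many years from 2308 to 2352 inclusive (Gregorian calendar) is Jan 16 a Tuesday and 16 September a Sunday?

Check each year's weekday for Jan 16 and 16 September:
  2308: Thu/Wed  2309: Sat/Thu  2310: Sun/Fri  2311: Mon/Sat  2312: Tue/Mon  2313: Thu/Tue  2314: Fri/Wed  2315: Sat/Thu  2316: Sun/Sat  2317: Tue/Sun ✓  2318: Wed/Mon  2319: Thu/Tue  2320: Fri/Thu  2321: Sun/Fri  …(17 more)…  2339: Mon/Sat  2340: Tue/Mon  2341: Thu/Tue  2342: Fri/Wed  2343: Sat/Thu  2344: Sun/Sat  2345: Tue/Sun ✓  2346: Wed/Mon  2347: Thu/Tue  2348: Fri/Thu  2349: Sun/Fri  2350: Mon/Sat  2351: Tue/Sun ✓  2352: Wed/Tue
Both conditions hold in: 2317, 2323, 2334, 2345, 2351 — 5.

5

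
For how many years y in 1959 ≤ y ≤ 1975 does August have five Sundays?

August has 31 days; it has five Sundays when Sunday falls among the first (month-length − 28) days — i.e. when August 1 is one of Sunday/Saturday/Friday.
August 1 by year: 1959:Sat✓ 1960:Mon 1961:Tue 1962:Wed 1963:Thu 1964:Sat✓ 1965:Sun✓ 1966:Mon 1967:Tue 1968:Thu 1969:Fri✓ 1970:Sat✓ 1971:Sun✓ 1972:Tue 1973:Wed 1974:Thu 1975:Fri✓
Years with five Sundays: 1959, 1964, 1965, 1969, 1970, 1971, 1975 → 7.

7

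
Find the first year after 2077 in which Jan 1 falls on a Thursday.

2082

Jan 1 advances by 2 weekdays after a leap year and by 1 after a common year.
2077: Jan 1 is Friday.
2078: Saturday
2079: Sunday
2080: Monday (leap)
2081: Wednesday
2082: Thursday
2082 begins on a Thursday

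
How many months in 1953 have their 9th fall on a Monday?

Check the 9th of each month of 1953: Jan 9: Fri, Feb 9: Mon, Mar 9: Mon, Apr 9: Thu, May 9: Sat, Jun 9: Tue, Jul 9: Thu, Aug 9: Sun, Sep 9: Wed, Oct 9: Fri, Nov 9: Mon, Dec 9: Wed.
Monday occurs in February, March, November — 3 months.

3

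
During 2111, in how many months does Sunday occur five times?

A month of length L has five Sundays iff its first Sunday is on day ≤ L−28 (so day 1–3 in a 31-day month, 1–2 in a 30-day month, day 1 in a leap February).
Checking each month of 2111: Jan starts Thu (31d); Feb starts Sun (28d); Mar starts Sun (31d) ✓; Apr starts Wed (30d); May starts Fri (31d) ✓; Jun starts Mon (30d); Jul starts Wed (31d); Aug starts Sat (31d) ✓; Sep starts Tue (30d); Oct starts Thu (31d); Nov starts Sun (30d) ✓; Dec starts Tue (31d).
Five-Sunday months: March, May, August, November → 4.

4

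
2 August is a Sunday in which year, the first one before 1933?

From one year to the next, a fixed date's weekday advances by 1, or by 2 when a Feb 29 lies between the two dates.
1933: August 2 is Wednesday.
1932: Tuesday (−1)
1931: Sunday (−2)
2 August falls on a Sunday in 1931.

1931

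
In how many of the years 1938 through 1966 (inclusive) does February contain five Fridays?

February has 28 days (29 in leap years); it has five Fridays when Friday falls among the first (month-length − 28) days — i.e. when February 1 is Friday in a leap year (never in a common year).
February 1 by year: 1938:Tue 1939:Wed 1940:Thu 1941:Sat 1942:Sun 1943:Mon 1944:Tue 1945:Thu 1946:Fri 1947:Sat 1948:Sun 1949:Tue 1950:Wed 1951:Thu 1952:Fri✓ 1953:Sun 1954:Mon 1955:Tue 1956:Wed 1957:Fri 1958:Sat 1959:Sun 1960:Mon 1961:Wed 1962:Thu 1963:Fri 1964:Sat 1965:Mon 1966:Tue
Years with five Fridays: 1952 → 1.

1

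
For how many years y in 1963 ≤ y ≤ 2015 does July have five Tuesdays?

23

July has 31 days; it has five Tuesdays when Tuesday falls among the first (month-length − 28) days — i.e. when July 1 is one of Tuesday/Monday/Sunday.
July 1 by year: 1963:Mon✓ 1964:Wed 1965:Thu 1966:Fri 1967:Sat 1968:Mon✓ 1969:Tue✓ 1970:Wed 1971:Thu 1972:Sat 1973:Sun✓ 1974:Mon✓ 1975:Tue✓ 1976:Thu 1977:Fri …(23 more)… 2001:Sun✓ 2002:Mon✓ 2003:Tue✓ 2004:Thu 2005:Fri 2006:Sat 2007:Sun✓ 2008:Tue✓ 2009:Wed 2010:Thu 2011:Fri 2012:Sun✓ 2013:Mon✓ 2014:Tue✓ 2015:Wed
Years with five Tuesdays: 1963, 1968, 1969, 1973, 1974, 1975, 1979, 1980, 1984, 1985, 1986, 1990, 1991, 1996, 1997, 2001, 2002, 2003, 2007, 2008, 2012, 2013, 2014 → 23.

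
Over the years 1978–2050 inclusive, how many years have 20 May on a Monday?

10

Track 20 May's weekday year by year (advancing +1, or +2 across a Feb 29):
  1978: Sat  1979: Sun (+1)  1980: Tue (+2)  1981: Wed (+1)  1982: Thu (+1)
  1983: Fri (+1)  1984: Sun (+2)  1985: Mon (+1) ✓  1986: Tue (+1)  1987: Wed (+1)
  1988: Fri (+2)  1989: Sat (+1)  1990: Sun (+1)  1991: Mon (+1) ✓  … (45 more years) …
  2037: Wed (+1)  2038: Thu (+1)  2039: Fri (+1)  2040: Sun (+2)  2041: Mon (+1) ✓
  2042: Tue (+1)  2043: Wed (+1)  2044: Fri (+2)  2045: Sat (+1)  2046: Sun (+1)
  2047: Mon (+1) ✓  2048: Wed (+2)  2049: Thu (+1)  2050: Fri (+1)
Monday years: 1985, 1991, 1996, 2002, 2013, 2019, 2024, 2030, 2041, 2047 — 10 in total.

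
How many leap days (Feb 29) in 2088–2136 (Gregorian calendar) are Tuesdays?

1

Leap years in 2088–2136: 12 of them.
Feb 29 weekday advances by 5 (mod 7) from one leap year to the next four years later (or differs when a century non-leap intervenes).
Leap-day weekdays: 2088:Sun 2092:Fri 2096:Wed 2104:Fri 2108:Wed 2112:Mon 2116:Sat 2120:Thu 2124:Tue✓ 2128:Sun 2132:Fri 2136:Wed
Tuesday: 2124 → 1.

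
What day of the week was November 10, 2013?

January 1, 2013 is a Tuesday.
November 10 is day 314 of the year, i.e. 313 days after Jan 1.
313 mod 7 = 5, so advance 5 weekdays from Tuesday: Sunday.

Sunday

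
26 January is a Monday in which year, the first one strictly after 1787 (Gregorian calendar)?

1789

From one year to the next, a fixed date's weekday advances by 1, or by 2 when a Feb 29 lies between the two dates.
1787: January 26 is Friday.
1788: Saturday (+1)
1789: Monday (+2)
26 January falls on a Monday in 1789.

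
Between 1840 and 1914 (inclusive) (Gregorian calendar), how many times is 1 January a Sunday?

Track 1 January's weekday year by year (advancing +1, or +2 across a Feb 29):
  1840: Wed  1841: Fri (+2)  1842: Sat (+1)  1843: Sun (+1) ✓  1844: Mon (+1)
  1845: Wed (+2)  1846: Thu (+1)  1847: Fri (+1)  1848: Sat (+1)  1849: Mon (+2)
  1850: Tue (+1)  1851: Wed (+1)  1852: Thu (+1)  1853: Sat (+2)  … (47 more years) …
  1901: Tue (+1)  1902: Wed (+1)  1903: Thu (+1)  1904: Fri (+1)  1905: Sun (+2) ✓
  1906: Mon (+1)  1907: Tue (+1)  1908: Wed (+1)  1909: Fri (+2)  1910: Sat (+1)
  1911: Sun (+1) ✓  1912: Mon (+1)  1913: Wed (+2)  1914: Thu (+1)
Sunday years: 1843, 1854, 1860, 1865, 1871, 1882, 1888, 1893, 1899, 1905, 1911 — 11 in total.

11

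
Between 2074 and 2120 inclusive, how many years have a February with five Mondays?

February has 28 days (29 in leap years); it has five Mondays when Monday falls among the first (month-length − 28) days — i.e. when February 1 is Monday in a leap year (never in a common year).
February 1 by year: 2074:Thu 2075:Fri 2076:Sat 2077:Mon 2078:Tue 2079:Wed 2080:Thu 2081:Sat 2082:Sun 2083:Mon 2084:Tue 2085:Thu 2086:Fri 2087:Sat 2088:Sun …(17 more)… 2106:Mon 2107:Tue 2108:Wed 2109:Fri 2110:Sat 2111:Sun 2112:Mon✓ 2113:Wed 2114:Thu 2115:Fri 2116:Sat 2117:Mon 2118:Tue 2119:Wed 2120:Thu
Years with five Mondays: 2112 → 1.

1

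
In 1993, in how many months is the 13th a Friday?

Check the 13th of each month of 1993: Jan 13: Wed, Feb 13: Sat, Mar 13: Sat, Apr 13: Tue, May 13: Thu, Jun 13: Sun, Jul 13: Tue, Aug 13: Fri, Sep 13: Mon, Oct 13: Wed, Nov 13: Sat, Dec 13: Mon.
Friday occurs in August — 1 month.

1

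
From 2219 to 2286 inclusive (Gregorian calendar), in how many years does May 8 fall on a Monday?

Track May 8's weekday year by year (advancing +1, or +2 across a Feb 29):
  2219: Sat  2220: Mon (+2) ✓  2221: Tue (+1)  2222: Wed (+1)  2223: Thu (+1)
  2224: Sat (+2)  2225: Sun (+1)  2226: Mon (+1) ✓  2227: Tue (+1)  2228: Thu (+2)
  2229: Fri (+1)  2230: Sat (+1)  2231: Sun (+1)  2232: Tue (+2)  … (40 more years) …
  2273: Thu (+1)  2274: Fri (+1)  2275: Sat (+1)  2276: Mon (+2) ✓  2277: Tue (+1)
  2278: Wed (+1)  2279: Thu (+1)  2280: Sat (+2)  2281: Sun (+1)  2282: Mon (+1) ✓
  2283: Tue (+1)  2284: Thu (+2)  2285: Fri (+1)  2286: Sat (+1)
Monday years: 2220, 2226, 2237, 2243, 2248, 2254, 2265, 2271, 2276, 2282 — 10 in total.

10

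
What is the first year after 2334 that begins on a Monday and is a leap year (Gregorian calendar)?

2340

Jan 1 advances by 2 weekdays after a leap year and by 1 after a common year.
2334: Jan 1 is Monday.
2335: Tuesday
2336: Wednesday (leap)
2337: Friday
2338: Saturday
2339: Sunday
2340: Monday (leap)
2340 begins on a Monday and is a leap year.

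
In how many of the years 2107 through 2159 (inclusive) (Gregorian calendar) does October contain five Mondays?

October has 31 days; it has five Mondays when Monday falls among the first (month-length − 28) days — i.e. when October 1 is one of Monday/Sunday/Saturday.
October 1 by year: 2107:Sat✓ 2108:Mon✓ 2109:Tue 2110:Wed 2111:Thu 2112:Sat✓ 2113:Sun✓ 2114:Mon✓ 2115:Tue 2116:Thu 2117:Fri 2118:Sat✓ 2119:Sun✓ 2120:Tue 2121:Wed …(23 more)… 2145:Fri 2146:Sat✓ 2147:Sun✓ 2148:Tue 2149:Wed 2150:Thu 2151:Fri 2152:Sun✓ 2153:Mon✓ 2154:Tue 2155:Wed 2156:Fri 2157:Sat✓ 2158:Sun✓ 2159:Mon✓
Years with five Mondays: 2107, 2108, 2112, 2113, 2114, 2118, 2119, 2124, 2125, 2129, 2130, 2131, 2135, 2136, 2140, 2141, 2142, 2146, 2147, 2152, 2153, 2157, 2158, 2159 → 24.

24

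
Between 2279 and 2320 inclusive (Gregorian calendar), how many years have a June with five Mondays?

12

June has 30 days; it has five Mondays when Monday falls among the first (month-length − 28) days — i.e. when June 1 is one of Monday/Sunday.
June 1 by year: 2279:Sun✓ 2280:Tue 2281:Wed 2282:Thu 2283:Fri 2284:Sun✓ 2285:Mon✓ 2286:Tue 2287:Wed 2288:Fri 2289:Sat 2290:Sun✓ 2291:Mon✓ 2292:Wed 2293:Thu …(12 more)… 2306:Fri 2307:Sat 2308:Mon✓ 2309:Tue 2310:Wed 2311:Thu 2312:Sat 2313:Sun✓ 2314:Mon✓ 2315:Tue 2316:Thu 2317:Fri 2318:Sat 2319:Sun✓ 2320:Tue
Years with five Mondays: 2279, 2284, 2285, 2290, 2291, 2296, 2302, 2303, 2308, 2313, 2314, 2319 → 12.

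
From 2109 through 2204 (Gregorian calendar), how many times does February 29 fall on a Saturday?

Leap years in 2109–2204: 23 of them.
Feb 29 weekday advances by 5 (mod 7) from one leap year to the next four years later (or differs when a century non-leap intervenes).
Leap-day weekdays: 2112:Mon 2116:Sat✓ 2120:Thu 2124:Tue 2128:Sun 2132:Fri 2136:Wed 2140:Mon 2144:Sat✓ 2148:Thu 2152:Tue 2156:Sun 2160:Fri 2164:Wed 2168:Mon 2172:Sat✓ 2176:Thu 2180:Tue 2184:Sun 2188:Fri 2192:Wed 2196:Mon 2204:Wed
Saturday: 2116, 2144, 2172 → 3.

3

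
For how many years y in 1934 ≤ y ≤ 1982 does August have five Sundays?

August has 31 days; it has five Sundays when Sunday falls among the first (month-length − 28) days — i.e. when August 1 is one of Sunday/Saturday/Friday.
August 1 by year: 1934:Wed 1935:Thu 1936:Sat✓ 1937:Sun✓ 1938:Mon 1939:Tue 1940:Thu 1941:Fri✓ 1942:Sat✓ 1943:Sun✓ 1944:Tue 1945:Wed 1946:Thu 1947:Fri✓ 1948:Sun✓ …(19 more)… 1968:Thu 1969:Fri✓ 1970:Sat✓ 1971:Sun✓ 1972:Tue 1973:Wed 1974:Thu 1975:Fri✓ 1976:Sun✓ 1977:Mon 1978:Tue 1979:Wed 1980:Fri✓ 1981:Sat✓ 1982:Sun✓
Years with five Sundays: 1936, 1937, 1941, 1942, 1943, 1947, 1948, 1952, 1953, 1954, 1958, 1959, 1964, 1965, 1969, 1970, 1971, 1975, 1976, 1980, 1981, 1982 → 22.

22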